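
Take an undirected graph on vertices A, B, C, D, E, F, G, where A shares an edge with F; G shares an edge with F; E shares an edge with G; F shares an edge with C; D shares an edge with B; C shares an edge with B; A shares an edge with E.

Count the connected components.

From A: component {A, B, C, D, E, F, G}.
That's 1 component.

1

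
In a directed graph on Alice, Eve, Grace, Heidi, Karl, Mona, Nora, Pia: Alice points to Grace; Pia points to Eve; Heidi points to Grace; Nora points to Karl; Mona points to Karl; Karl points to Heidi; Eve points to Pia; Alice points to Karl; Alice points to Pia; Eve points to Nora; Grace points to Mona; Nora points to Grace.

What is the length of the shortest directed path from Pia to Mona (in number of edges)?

Distance 0: Pia.
Distance 1: Eve.
Distance 2: Nora.
Distance 3: Grace, Karl.
Distance 4: Heidi, Mona — contains Mona.

4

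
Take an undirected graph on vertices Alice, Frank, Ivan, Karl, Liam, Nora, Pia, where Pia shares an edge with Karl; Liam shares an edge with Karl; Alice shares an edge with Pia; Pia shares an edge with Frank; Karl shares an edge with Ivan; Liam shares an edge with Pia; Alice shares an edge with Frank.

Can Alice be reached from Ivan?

Explore from Ivan.
Distance 1: reach Karl.
Distance 2: reach Liam, Pia.
Distance 3: reach Alice, Frank.
Found Alice.

Yes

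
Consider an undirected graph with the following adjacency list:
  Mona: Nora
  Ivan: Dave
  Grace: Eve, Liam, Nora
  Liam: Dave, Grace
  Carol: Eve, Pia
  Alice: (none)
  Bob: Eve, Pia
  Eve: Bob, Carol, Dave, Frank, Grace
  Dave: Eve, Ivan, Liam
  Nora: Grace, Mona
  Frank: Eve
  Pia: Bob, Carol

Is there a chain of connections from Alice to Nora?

No

Alice has no edges, so nothing is reachable from it.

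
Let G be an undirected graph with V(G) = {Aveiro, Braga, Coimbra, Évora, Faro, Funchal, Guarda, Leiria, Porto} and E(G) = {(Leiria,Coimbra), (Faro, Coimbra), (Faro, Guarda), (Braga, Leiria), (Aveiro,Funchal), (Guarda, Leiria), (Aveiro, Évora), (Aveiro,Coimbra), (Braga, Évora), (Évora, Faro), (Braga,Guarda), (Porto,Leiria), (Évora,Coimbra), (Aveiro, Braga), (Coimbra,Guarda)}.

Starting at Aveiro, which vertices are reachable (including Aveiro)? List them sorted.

Aveiro, Braga, Coimbra, Évora, Faro, Funchal, Guarda, Leiria, Porto

Start at Aveiro.
Its neighbours: Braga, Coimbra, Évora, Funchal.
Then their neighbours: Faro, Guarda, Leiria.
Then next layer: Porto.
Every vertex is now reached.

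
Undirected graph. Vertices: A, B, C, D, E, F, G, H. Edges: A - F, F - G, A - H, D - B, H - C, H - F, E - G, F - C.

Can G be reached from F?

Explore from F.
Distance 1: reach A, C, G, H.
Found G.

Yes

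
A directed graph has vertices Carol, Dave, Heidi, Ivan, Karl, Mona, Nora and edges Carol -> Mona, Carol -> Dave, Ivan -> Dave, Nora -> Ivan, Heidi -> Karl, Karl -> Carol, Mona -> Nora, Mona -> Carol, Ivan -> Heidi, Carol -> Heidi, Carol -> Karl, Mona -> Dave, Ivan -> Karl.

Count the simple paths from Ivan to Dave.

Ivan→Dave
Ivan→Heidi→Karl→Carol→Dave
Ivan→Heidi→Karl→Carol→Mona→Dave
Ivan→Karl→Carol→Dave
Ivan→Karl→Carol→Mona→Dave

5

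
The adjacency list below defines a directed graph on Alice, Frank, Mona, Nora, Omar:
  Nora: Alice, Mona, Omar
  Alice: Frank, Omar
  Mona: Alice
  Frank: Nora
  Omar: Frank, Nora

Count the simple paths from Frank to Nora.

Frank→Nora

1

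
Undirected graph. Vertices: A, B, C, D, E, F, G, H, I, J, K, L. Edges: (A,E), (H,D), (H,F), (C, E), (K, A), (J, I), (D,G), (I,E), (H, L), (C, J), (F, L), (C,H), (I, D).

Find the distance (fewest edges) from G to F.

3

Distance 0: G.
Distance 1: D.
Distance 2: H, I.
Distance 3: C, E, F, J, L — contains F.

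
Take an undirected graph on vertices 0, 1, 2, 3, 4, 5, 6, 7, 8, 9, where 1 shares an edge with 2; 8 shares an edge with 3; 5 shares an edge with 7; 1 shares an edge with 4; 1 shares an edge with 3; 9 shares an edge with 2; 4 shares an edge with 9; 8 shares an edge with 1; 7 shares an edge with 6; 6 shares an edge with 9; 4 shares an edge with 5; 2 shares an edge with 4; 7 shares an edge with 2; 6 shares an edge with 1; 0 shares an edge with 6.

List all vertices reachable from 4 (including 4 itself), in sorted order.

0, 1, 2, 3, 4, 5, 6, 7, 8, 9

Start at 4.
Its neighbours: 1, 2, 5, 9.
Then their neighbours: 3, 6, 7, 8.
Then next layer: 0.
Every vertex is now reached.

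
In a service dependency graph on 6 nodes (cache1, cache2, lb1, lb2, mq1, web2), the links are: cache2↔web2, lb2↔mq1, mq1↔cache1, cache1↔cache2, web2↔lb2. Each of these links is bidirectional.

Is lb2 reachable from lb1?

No

lb1 has no edges, so nothing is reachable from it.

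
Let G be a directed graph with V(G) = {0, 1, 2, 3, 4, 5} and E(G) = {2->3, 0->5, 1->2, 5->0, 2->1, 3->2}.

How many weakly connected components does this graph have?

3

From 0: component {0, 5}.
From 1: component {1, 2, 3}.
From 4: component {4}.
That's 3 components.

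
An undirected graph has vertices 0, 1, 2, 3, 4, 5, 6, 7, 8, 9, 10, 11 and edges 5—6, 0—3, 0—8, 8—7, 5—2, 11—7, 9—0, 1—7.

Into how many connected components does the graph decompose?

From 0: component {0, 1, 3, 7, 8, 9, 11}.
From 2: component {2, 5, 6}.
From 4: component {4}.
From 10: component {10}.
That's 4 components.

4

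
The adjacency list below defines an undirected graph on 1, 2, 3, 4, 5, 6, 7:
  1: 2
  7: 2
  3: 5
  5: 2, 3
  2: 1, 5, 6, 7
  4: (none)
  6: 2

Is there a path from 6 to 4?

Explore from 6.
Distance 1: reach 2.
Distance 2: reach 1, 5, 7.
Distance 3: reach 3.
The search is exhausted without reaching 4; it lies in a different component.

No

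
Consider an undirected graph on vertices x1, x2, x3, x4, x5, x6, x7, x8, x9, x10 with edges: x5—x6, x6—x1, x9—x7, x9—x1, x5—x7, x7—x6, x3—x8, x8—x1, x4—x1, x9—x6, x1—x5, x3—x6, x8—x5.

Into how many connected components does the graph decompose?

From x1: component {x1, x3, x4, x5, x6, x7, x8, x9}.
From x2: component {x2}.
From x10: component {x10}.
That's 3 components.

3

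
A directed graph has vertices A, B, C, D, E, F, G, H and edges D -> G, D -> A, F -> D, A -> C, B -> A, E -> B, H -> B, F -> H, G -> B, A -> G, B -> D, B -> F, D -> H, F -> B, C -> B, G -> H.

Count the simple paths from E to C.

3

E→B→A→C
E→B→D→A→C
E→B→F→D→A→C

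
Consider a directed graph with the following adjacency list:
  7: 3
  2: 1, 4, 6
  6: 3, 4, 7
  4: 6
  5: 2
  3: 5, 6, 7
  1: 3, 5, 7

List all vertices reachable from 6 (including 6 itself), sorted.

Start at 6.
Its neighbours: 3, 4, 7.
Then their neighbours: 5.
Then next layer: 2.
Then next layer: 1.
Every vertex is now reached.

1, 2, 3, 4, 5, 6, 7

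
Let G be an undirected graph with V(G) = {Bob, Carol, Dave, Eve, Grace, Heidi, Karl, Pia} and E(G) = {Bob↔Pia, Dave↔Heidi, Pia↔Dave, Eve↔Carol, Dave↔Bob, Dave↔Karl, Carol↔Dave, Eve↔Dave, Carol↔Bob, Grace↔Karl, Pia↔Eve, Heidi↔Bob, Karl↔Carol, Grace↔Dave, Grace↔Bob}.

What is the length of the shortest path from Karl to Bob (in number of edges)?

Distance 0: Karl.
Distance 1: Carol, Dave, Grace.
Distance 2: Bob, Eve, Heidi, Pia — contains Bob.

2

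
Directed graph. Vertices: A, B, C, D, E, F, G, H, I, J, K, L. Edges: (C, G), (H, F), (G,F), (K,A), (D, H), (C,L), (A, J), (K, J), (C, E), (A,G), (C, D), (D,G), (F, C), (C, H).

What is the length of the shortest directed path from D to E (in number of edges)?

4

Distance 0: D.
Distance 1: G, H.
Distance 2: F.
Distance 3: C.
Distance 4: E, L — contains E.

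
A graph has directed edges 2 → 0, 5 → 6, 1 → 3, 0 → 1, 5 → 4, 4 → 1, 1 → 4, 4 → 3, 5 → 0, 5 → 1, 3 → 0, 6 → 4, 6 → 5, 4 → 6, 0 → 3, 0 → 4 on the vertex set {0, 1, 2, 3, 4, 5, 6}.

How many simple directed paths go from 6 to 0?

7

6→4→1→3→0
6→4→3→0
6→5→0
6→5→1→3→0
6→5→1→4→3→0
6→5→4→1→3→0
6→5→4→3→0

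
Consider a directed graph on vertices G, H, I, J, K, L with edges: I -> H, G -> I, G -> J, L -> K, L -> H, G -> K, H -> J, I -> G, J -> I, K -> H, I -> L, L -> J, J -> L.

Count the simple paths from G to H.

9

G→I→H
G→I→L→H
G→I→L→K→H
G→J→I→H
G→J→I→L→H
G→J→I→L→K→H
G→J→L→H
G→J→L→K→H
G→K→H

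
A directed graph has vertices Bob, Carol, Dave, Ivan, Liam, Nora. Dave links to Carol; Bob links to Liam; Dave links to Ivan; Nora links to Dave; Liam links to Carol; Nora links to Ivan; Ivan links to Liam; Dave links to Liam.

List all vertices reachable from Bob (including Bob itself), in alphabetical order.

Bob, Carol, Liam

Start at Bob.
Its neighbours: Liam.
Then their neighbours: Carol.
Nothing further is reachable.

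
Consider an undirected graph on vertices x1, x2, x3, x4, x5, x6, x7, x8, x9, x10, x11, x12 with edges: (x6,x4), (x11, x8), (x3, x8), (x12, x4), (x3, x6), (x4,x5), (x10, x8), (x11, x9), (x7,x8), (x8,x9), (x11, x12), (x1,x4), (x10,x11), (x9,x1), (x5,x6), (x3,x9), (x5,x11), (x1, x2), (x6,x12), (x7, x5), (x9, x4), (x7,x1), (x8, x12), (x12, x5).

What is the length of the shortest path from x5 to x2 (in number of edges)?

Distance 0: x5.
Distance 1: x4, x6, x7, x11, x12.
Distance 2: x1, x3, x8, x9, x10.
Distance 3: x2 — contains x2.

3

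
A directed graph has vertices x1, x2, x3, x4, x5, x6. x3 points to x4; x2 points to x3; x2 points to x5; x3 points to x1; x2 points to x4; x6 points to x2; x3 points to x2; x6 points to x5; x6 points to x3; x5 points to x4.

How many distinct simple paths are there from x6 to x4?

7

x6→x2→x3→x4
x6→x2→x4
x6→x2→x5→x4
x6→x3→x2→x4
x6→x3→x2→x5→x4
x6→x3→x4
x6→x5→x4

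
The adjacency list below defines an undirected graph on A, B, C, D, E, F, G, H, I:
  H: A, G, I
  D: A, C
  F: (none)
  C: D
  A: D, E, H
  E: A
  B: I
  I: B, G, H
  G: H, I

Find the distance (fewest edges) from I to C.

4

Distance 0: I.
Distance 1: B, G, H.
Distance 2: A.
Distance 3: D, E.
Distance 4: C — contains C.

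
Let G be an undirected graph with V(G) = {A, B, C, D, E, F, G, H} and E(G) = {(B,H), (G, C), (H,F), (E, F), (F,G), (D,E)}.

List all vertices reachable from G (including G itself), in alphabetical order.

B, C, D, E, F, G, H

Start at G.
Its neighbours: C, F.
Then their neighbours: E, H.
Then next layer: B, D.
Nothing further is reachable.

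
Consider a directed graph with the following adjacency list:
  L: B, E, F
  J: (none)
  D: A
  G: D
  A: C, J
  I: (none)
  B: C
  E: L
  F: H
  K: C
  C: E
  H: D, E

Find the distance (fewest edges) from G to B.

6

Distance 0: G.
Distance 1: D.
Distance 2: A.
Distance 3: C, J.
Distance 4: E.
Distance 5: L.
Distance 6: B, F — contains B.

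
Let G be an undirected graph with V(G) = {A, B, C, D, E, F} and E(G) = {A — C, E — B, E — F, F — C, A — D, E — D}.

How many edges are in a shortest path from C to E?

2

Distance 0: C.
Distance 1: A, F.
Distance 2: D, E — contains E.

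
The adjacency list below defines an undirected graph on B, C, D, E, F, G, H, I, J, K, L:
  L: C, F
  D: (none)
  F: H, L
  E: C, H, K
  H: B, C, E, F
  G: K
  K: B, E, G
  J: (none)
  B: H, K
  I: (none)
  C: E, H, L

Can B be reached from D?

No

D has no edges, so nothing is reachable from it.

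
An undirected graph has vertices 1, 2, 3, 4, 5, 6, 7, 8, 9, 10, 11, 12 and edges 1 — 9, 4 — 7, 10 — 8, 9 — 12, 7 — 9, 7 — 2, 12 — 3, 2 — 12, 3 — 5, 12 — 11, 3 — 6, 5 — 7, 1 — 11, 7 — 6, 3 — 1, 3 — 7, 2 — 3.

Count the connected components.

From 1: component {1, 2, 3, 4, 5, 6, 7, 9, 11, 12}.
From 8: component {8, 10}.
That's 2 components.

2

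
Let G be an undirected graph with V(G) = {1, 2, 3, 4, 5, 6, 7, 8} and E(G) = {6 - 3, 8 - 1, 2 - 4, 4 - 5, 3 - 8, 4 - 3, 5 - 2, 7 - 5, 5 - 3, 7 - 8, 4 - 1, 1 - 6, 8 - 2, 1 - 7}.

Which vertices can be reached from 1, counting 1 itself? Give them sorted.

Start at 1.
Its neighbours: 4, 6, 7, 8.
Then their neighbours: 2, 3, 5.
Every vertex is now reached.

1, 2, 3, 4, 5, 6, 7, 8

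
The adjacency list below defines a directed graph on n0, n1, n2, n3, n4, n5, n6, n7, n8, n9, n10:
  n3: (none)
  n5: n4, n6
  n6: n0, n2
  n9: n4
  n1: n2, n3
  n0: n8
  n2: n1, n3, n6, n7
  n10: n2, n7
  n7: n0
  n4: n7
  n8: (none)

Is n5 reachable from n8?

n8 has no outgoing edges, so nothing is reachable from it.

No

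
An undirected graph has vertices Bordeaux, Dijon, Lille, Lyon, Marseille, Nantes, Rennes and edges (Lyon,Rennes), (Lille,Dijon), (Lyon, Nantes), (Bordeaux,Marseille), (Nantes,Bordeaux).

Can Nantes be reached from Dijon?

Explore from Dijon.
Distance 1: reach Lille.
The search is exhausted without reaching Nantes; it lies in a different component.

No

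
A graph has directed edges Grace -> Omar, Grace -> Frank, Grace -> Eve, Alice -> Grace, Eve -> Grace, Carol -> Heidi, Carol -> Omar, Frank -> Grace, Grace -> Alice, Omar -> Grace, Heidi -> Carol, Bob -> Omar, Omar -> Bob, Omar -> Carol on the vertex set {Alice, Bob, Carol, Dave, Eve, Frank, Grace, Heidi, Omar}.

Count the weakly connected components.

2

From Alice: component {Alice, Bob, Carol, Eve, Frank, Grace, Heidi, Omar}.
From Dave: component {Dave}.
That's 2 components.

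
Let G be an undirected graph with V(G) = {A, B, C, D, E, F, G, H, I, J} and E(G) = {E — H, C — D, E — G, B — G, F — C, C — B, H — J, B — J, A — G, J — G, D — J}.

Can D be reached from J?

Yes

Explore from J.
Distance 1: reach B, D, G, H.
Found D.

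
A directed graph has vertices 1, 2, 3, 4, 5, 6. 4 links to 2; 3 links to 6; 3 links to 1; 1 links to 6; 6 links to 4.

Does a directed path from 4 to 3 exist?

Explore from 4.
Distance 1: reach 2.
The search from 4 is exhausted; no directed path reaches 3.

No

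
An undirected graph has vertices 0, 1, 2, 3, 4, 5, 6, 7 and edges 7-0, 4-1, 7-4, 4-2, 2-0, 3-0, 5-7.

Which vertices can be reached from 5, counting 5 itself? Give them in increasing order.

Start at 5.
Its neighbours: 7.
Then their neighbours: 0, 4.
Then next layer: 1, 2, 3.
Nothing further is reachable.

0, 1, 2, 3, 4, 5, 7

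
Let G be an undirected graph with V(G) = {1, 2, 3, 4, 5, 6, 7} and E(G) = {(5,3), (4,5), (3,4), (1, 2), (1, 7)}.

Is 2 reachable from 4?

Explore from 4.
Distance 1: reach 3, 5.
The search is exhausted without reaching 2; it lies in a different component.

No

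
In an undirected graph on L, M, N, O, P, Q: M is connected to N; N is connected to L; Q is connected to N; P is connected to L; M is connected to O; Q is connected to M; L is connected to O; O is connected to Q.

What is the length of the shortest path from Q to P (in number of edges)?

3

Distance 0: Q.
Distance 1: M, N, O.
Distance 2: L.
Distance 3: P — contains P.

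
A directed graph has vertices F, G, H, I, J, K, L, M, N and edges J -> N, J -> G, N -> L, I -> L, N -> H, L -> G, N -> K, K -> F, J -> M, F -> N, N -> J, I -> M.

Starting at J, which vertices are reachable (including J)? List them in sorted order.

Start at J.
Its neighbours: G, M, N.
Then their neighbours: H, K, L.
Then next layer: F.
Nothing further is reachable.

F, G, H, J, K, L, M, N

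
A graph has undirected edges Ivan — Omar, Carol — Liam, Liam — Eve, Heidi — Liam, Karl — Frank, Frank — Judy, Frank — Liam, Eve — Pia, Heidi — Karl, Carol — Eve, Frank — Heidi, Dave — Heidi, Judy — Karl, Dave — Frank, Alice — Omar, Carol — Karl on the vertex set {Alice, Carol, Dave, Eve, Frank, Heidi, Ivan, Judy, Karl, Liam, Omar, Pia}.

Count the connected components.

From Alice: component {Alice, Ivan, Omar}.
From Carol: component {Carol, Dave, Eve, Frank, Heidi, Judy, Karl, Liam, Pia}.
That's 2 components.

2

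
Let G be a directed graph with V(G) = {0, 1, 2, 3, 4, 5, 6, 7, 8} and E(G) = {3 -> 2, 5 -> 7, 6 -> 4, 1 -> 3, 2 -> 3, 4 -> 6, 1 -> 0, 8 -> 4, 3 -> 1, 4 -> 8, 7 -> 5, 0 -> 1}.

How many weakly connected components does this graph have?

From 0: component {0, 1, 2, 3}.
From 4: component {4, 6, 8}.
From 5: component {5, 7}.
That's 3 components.

3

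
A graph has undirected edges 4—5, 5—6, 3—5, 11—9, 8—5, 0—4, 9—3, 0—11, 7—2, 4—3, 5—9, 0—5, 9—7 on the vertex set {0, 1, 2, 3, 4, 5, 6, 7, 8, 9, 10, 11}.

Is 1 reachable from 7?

No

Explore from 7.
Distance 1: reach 2, 9.
Distance 2: reach 3, 5, 11.
Distance 3: reach 0, 4, 6, 8.
The search is exhausted without reaching 1; it lies in a different component.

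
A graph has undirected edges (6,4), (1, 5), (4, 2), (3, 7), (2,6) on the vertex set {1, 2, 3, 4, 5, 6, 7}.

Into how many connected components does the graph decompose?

3

From 1: component {1, 5}.
From 2: component {2, 4, 6}.
From 3: component {3, 7}.
That's 3 components.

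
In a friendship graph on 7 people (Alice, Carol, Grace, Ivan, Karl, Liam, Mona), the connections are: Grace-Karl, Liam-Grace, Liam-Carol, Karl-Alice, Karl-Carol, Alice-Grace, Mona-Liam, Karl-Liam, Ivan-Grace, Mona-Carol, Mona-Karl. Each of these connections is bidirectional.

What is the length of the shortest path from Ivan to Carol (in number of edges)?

Distance 0: Ivan.
Distance 1: Grace.
Distance 2: Alice, Karl, Liam.
Distance 3: Carol, Mona — contains Carol.

3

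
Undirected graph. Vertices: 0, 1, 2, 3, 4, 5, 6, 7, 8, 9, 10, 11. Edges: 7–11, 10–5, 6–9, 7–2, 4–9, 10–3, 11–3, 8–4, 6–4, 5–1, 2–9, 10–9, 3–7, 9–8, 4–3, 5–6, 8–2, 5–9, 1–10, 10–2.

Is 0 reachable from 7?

No

Explore from 7.
Distance 1: reach 2, 3, 11.
Distance 2: reach 4, 8, 9, 10.
Distance 3: reach 1, 5, 6.
The search is exhausted without reaching 0; it lies in a different component.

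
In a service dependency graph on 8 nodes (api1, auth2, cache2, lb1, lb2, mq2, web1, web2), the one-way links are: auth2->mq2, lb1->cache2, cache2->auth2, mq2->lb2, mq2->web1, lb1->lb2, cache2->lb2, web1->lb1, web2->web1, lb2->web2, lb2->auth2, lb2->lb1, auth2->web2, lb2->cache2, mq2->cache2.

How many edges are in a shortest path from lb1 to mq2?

3

Distance 0: lb1.
Distance 1: cache2, lb2.
Distance 2: auth2, web2.
Distance 3: mq2, web1 — contains mq2.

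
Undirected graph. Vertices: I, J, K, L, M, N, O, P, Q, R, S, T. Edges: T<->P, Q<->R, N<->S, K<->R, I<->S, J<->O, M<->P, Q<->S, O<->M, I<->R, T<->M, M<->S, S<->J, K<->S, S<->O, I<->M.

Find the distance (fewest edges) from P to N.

Distance 0: P.
Distance 1: M, T.
Distance 2: I, O, S.
Distance 3: J, K, N, Q, R — contains N.

3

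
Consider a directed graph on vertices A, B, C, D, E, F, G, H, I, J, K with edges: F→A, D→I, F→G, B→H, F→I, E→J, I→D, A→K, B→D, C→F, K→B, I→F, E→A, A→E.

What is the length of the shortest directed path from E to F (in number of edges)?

6

Distance 0: E.
Distance 1: A, J.
Distance 2: K.
Distance 3: B.
Distance 4: D, H.
Distance 5: I.
Distance 6: F — contains F.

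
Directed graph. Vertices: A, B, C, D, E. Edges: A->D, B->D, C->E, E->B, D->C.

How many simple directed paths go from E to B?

E→B

1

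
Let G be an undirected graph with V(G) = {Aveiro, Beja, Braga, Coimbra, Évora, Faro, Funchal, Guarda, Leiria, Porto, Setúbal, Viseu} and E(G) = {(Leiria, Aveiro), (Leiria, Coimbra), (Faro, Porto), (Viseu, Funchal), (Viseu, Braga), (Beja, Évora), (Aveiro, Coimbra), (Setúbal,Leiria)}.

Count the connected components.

From Aveiro: component {Aveiro, Coimbra, Leiria, Setúbal}.
From Beja: component {Beja, Évora}.
From Braga: component {Braga, Funchal, Viseu}.
From Faro: component {Faro, Porto}.
From Guarda: component {Guarda}.
That's 5 components.

5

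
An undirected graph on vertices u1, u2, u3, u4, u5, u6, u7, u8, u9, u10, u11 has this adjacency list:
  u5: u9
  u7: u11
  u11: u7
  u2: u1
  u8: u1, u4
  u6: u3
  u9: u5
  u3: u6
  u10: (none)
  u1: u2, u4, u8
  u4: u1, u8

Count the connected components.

From u1: component {u1, u2, u4, u8}.
From u3: component {u3, u6}.
From u5: component {u5, u9}.
From u7: component {u7, u11}.
From u10: component {u10}.
That's 5 components.

5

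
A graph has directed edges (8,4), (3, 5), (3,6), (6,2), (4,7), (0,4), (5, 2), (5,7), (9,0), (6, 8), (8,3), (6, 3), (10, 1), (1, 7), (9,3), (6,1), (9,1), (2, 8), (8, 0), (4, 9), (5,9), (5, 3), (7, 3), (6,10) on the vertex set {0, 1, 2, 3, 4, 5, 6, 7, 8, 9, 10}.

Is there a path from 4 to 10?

Yes

Explore from 4.
Distance 1: reach 7, 9.
Distance 2: reach 0, 1, 3.
Distance 3: reach 5, 6.
Distance 4: reach 2, 8, 10.
Found 10.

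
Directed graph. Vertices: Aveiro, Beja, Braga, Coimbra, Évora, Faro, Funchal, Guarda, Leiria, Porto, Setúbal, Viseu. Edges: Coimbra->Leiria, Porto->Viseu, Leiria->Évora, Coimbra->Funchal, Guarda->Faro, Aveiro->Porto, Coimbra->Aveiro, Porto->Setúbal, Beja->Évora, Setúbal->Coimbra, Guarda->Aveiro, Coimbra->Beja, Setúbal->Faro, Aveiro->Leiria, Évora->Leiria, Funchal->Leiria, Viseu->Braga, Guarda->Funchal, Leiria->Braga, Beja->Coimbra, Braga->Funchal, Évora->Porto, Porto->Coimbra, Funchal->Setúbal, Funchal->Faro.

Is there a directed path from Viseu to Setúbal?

Explore from Viseu.
Distance 1: reach Braga.
Distance 2: reach Funchal.
Distance 3: reach Faro, Leiria, Setúbal.
Found Setúbal.

Yes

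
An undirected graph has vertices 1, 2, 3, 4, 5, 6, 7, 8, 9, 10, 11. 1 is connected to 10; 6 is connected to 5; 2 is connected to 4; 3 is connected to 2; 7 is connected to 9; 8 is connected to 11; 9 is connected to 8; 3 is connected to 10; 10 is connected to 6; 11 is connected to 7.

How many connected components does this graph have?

2

From 1: component {1, 2, 3, 4, 5, 6, 10}.
From 7: component {7, 8, 9, 11}.
That's 2 components.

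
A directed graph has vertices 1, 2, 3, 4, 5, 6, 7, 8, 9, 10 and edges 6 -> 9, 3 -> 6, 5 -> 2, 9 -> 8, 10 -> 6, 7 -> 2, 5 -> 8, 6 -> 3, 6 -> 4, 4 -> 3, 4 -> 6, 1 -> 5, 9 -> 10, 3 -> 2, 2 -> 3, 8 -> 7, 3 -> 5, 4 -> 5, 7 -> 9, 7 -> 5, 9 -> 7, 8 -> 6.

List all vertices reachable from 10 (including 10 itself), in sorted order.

2, 3, 4, 5, 6, 7, 8, 9, 10

Start at 10.
Its neighbours: 6.
Then their neighbours: 3, 4, 9.
Then next layer: 2, 5, 7, 8.
Nothing further is reachable.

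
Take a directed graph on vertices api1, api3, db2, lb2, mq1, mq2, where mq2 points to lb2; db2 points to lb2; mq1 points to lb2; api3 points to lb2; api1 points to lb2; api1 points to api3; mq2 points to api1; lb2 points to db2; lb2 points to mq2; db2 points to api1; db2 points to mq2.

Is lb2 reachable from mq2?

Yes

Explore from mq2.
Distance 1: reach api1, lb2.
Found lb2.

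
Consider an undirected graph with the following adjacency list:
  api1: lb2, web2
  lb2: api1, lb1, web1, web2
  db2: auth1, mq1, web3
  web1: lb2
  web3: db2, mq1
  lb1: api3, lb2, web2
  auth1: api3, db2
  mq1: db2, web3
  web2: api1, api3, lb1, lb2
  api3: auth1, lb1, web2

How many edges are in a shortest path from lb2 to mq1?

Distance 0: lb2.
Distance 1: api1, lb1, web1, web2.
Distance 2: api3.
Distance 3: auth1.
Distance 4: db2.
Distance 5: mq1, web3 — contains mq1.

5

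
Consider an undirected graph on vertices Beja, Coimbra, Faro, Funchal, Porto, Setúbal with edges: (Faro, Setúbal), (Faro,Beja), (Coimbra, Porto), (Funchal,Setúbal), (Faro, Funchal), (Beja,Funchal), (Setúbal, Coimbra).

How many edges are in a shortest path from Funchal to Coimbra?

2

Distance 0: Funchal.
Distance 1: Beja, Faro, Setúbal.
Distance 2: Coimbra — contains Coimbra.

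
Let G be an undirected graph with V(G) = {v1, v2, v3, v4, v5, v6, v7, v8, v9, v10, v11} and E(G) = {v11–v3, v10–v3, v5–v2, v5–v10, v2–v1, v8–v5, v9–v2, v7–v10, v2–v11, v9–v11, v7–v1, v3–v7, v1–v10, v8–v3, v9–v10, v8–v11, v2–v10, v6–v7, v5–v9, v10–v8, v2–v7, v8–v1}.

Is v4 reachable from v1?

Explore from v1.
Distance 1: reach v2, v7, v8, v10.
Distance 2: reach v3, v5, v6, v9, v11.
The search is exhausted without reaching v4; it lies in a different component.

No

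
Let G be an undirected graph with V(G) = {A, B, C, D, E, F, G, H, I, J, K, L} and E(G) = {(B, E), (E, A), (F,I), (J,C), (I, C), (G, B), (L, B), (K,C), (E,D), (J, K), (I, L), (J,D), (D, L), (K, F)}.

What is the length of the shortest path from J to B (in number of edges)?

3

Distance 0: J.
Distance 1: C, D, K.
Distance 2: E, F, I, L.
Distance 3: A, B — contains B.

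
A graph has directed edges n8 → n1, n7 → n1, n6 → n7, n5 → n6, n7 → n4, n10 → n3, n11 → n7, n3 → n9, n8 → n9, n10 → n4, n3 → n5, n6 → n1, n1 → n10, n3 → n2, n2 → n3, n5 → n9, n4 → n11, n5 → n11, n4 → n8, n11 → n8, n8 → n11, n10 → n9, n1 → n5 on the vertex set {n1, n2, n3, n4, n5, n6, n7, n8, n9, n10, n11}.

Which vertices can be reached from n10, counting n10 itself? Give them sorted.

Start at n10.
Its neighbours: n3, n4, n9.
Then their neighbours: n2, n5, n8, n11.
Then next layer: n1, n6, n7.
Every vertex is now reached.

n1, n2, n3, n4, n5, n6, n7, n8, n9, n10, n11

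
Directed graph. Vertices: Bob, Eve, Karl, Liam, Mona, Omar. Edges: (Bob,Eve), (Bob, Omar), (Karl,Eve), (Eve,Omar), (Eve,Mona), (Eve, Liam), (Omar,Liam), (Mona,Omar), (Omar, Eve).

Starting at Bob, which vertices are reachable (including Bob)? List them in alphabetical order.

Bob, Eve, Liam, Mona, Omar

Start at Bob.
Its neighbours: Eve, Omar.
Then their neighbours: Liam, Mona.
Nothing further is reachable.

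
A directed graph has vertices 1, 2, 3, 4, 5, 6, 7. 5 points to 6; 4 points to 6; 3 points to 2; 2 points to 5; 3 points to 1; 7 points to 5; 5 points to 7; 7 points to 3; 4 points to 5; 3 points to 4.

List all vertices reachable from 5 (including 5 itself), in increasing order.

1, 2, 3, 4, 5, 6, 7

Start at 5.
Its neighbours: 6, 7.
Then their neighbours: 3.
Then next layer: 1, 2, 4.
Every vertex is now reached.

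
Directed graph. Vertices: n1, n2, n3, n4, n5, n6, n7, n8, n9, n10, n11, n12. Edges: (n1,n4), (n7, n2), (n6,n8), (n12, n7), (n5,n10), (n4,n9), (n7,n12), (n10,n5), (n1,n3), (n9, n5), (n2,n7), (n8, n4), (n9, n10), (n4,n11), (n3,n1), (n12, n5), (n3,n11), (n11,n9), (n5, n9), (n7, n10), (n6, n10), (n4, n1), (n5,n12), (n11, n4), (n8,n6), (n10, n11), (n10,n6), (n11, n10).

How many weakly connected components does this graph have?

1

From n1: component {n1, n2, n3, n4, n5, n6, n7, n8, n9, n10, n11, n12}.
That's 1 component.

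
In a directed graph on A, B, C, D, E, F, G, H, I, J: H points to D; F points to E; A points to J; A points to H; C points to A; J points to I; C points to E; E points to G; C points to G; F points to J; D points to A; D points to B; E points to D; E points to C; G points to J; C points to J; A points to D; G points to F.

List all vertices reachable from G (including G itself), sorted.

A, B, C, D, E, F, G, H, I, J

Start at G.
Its neighbours: F, J.
Then their neighbours: E, I.
Then next layer: C, D.
Then next layer: A, B.
Then next layer: H.
Every vertex is now reached.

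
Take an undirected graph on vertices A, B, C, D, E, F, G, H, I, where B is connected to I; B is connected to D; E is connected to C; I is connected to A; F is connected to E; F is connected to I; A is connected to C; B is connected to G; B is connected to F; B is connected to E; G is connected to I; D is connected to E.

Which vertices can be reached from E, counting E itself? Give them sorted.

Start at E.
Its neighbours: B, C, D, F.
Then their neighbours: A, G, I.
Nothing further is reachable.

A, B, C, D, E, F, G, I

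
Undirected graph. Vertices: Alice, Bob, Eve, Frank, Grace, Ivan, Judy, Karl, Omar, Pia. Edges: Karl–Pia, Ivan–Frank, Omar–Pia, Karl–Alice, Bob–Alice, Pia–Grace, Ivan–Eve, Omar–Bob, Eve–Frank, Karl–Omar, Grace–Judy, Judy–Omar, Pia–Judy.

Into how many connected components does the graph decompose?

From Alice: component {Alice, Bob, Grace, Judy, Karl, Omar, Pia}.
From Eve: component {Eve, Frank, Ivan}.
That's 2 components.

2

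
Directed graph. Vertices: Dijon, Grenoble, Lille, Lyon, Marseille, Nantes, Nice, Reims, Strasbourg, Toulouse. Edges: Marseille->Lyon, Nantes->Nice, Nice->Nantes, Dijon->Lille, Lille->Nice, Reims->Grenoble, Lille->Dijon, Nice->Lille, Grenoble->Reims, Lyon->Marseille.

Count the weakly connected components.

5

From Dijon: component {Dijon, Lille, Nantes, Nice}.
From Grenoble: component {Grenoble, Reims}.
From Lyon: component {Lyon, Marseille}.
From Strasbourg: component {Strasbourg}.
From Toulouse: component {Toulouse}.
That's 5 components.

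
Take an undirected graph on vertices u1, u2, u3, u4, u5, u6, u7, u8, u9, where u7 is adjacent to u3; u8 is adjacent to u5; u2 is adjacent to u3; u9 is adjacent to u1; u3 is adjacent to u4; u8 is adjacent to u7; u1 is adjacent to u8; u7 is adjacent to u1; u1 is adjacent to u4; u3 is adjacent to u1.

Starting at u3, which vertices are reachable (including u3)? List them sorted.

u1, u2, u3, u4, u5, u7, u8, u9

Start at u3.
Its neighbours: u1, u2, u4, u7.
Then their neighbours: u8, u9.
Then next layer: u5.
Nothing further is reachable.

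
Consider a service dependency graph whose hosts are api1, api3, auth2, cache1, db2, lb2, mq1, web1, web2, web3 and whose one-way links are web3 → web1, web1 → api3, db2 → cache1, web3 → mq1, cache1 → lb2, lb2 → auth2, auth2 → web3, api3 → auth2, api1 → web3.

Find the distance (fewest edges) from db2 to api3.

Distance 0: db2.
Distance 1: cache1.
Distance 2: lb2.
Distance 3: auth2.
Distance 4: web3.
Distance 5: mq1, web1.
Distance 6: api3 — contains api3.

6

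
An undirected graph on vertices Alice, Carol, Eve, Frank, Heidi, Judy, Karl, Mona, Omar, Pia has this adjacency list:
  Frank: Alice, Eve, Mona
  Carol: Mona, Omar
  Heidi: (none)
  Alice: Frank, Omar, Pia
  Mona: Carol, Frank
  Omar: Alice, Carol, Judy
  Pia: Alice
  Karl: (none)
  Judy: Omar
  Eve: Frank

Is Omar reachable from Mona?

Yes

Explore from Mona.
Distance 1: reach Carol, Frank.
Distance 2: reach Alice, Eve, Omar.
Found Omar.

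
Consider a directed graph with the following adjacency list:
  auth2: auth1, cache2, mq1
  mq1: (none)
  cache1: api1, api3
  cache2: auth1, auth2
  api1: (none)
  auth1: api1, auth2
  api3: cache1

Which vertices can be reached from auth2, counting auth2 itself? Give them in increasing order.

Start at auth2.
Its neighbours: auth1, cache2, mq1.
Then their neighbours: api1.
Nothing further is reachable.

api1, auth1, auth2, cache2, mq1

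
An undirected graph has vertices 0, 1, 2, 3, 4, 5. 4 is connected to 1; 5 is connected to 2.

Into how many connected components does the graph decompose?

From 0: component {0}.
From 1: component {1, 4}.
From 2: component {2, 5}.
From 3: component {3}.
That's 4 components.

4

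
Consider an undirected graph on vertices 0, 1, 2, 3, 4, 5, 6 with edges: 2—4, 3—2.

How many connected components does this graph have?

5

From 0: component {0}.
From 1: component {1}.
From 2: component {2, 3, 4}.
From 5: component {5}.
From 6: component {6}.
That's 5 components.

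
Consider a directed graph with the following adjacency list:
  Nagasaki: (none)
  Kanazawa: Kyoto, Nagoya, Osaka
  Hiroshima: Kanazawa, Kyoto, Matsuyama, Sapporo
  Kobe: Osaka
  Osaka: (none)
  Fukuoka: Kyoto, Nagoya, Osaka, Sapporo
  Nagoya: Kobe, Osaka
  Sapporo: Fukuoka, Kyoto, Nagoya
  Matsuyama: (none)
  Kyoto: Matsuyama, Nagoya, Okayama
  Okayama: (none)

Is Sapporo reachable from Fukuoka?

Yes

Explore from Fukuoka.
Distance 1: reach Kyoto, Nagoya, Osaka, Sapporo.
Found Sapporo.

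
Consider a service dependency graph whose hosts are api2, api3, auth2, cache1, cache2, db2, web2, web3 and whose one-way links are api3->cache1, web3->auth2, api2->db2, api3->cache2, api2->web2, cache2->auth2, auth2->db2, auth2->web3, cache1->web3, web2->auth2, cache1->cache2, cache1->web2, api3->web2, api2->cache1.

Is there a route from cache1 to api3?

No

Explore from cache1.
Distance 1: reach cache2, web2, web3.
Distance 2: reach auth2.
Distance 3: reach db2.
The search from cache1 is exhausted; no directed path reaches api3.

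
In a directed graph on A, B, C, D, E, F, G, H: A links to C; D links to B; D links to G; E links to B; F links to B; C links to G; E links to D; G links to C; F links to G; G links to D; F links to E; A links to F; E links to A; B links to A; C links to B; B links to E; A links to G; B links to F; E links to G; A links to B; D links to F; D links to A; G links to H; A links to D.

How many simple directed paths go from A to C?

A→B→E→D→F→G→C
A→B→E→D→G→C
A→B→E→G→C
A→B→F→E→D→G→C
A→B→F→E→G→C
A→B→F→G→C
A→C
A→D→B→E→G→C
... and 12 more.

20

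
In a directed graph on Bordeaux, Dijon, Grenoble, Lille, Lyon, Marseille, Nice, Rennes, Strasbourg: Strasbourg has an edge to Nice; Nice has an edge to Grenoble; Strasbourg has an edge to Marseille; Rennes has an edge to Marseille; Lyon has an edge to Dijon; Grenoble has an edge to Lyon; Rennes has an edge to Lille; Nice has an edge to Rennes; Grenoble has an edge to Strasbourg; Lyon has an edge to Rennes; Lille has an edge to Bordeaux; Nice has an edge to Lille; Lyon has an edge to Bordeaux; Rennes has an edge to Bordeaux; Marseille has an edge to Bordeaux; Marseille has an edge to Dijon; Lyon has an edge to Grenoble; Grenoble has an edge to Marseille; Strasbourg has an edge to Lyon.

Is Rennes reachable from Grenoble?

Explore from Grenoble.
Distance 1: reach Lyon, Marseille, Strasbourg.
Distance 2: reach Bordeaux, Dijon, Nice, Rennes.
Found Rennes.

Yes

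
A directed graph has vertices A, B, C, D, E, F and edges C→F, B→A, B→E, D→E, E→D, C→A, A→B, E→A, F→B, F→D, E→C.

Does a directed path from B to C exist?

Yes

Explore from B.
Distance 1: reach A, E.
Distance 2: reach C, D.
Found C.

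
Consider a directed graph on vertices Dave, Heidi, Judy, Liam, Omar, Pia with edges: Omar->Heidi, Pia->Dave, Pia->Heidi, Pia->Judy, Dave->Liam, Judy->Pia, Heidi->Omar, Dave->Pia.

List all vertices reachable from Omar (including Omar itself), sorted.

Heidi, Omar

Start at Omar.
Its neighbours: Heidi.
Nothing further is reachable.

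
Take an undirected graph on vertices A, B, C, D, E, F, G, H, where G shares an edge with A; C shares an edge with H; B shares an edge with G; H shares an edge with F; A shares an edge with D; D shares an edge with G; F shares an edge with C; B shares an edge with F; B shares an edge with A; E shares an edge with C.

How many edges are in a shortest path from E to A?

Distance 0: E.
Distance 1: C.
Distance 2: F, H.
Distance 3: B.
Distance 4: A, G — contains A.

4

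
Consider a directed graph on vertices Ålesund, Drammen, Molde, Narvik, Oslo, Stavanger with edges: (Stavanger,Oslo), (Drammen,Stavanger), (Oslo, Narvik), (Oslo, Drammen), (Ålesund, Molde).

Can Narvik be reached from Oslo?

Yes

Explore from Oslo.
Distance 1: reach Drammen, Narvik.
Found Narvik.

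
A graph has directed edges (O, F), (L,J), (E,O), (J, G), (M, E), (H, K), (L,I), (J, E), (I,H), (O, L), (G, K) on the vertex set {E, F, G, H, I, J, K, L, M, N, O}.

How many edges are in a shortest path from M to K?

6

Distance 0: M.
Distance 1: E.
Distance 2: O.
Distance 3: F, L.
Distance 4: I, J.
Distance 5: G, H.
Distance 6: K — contains K.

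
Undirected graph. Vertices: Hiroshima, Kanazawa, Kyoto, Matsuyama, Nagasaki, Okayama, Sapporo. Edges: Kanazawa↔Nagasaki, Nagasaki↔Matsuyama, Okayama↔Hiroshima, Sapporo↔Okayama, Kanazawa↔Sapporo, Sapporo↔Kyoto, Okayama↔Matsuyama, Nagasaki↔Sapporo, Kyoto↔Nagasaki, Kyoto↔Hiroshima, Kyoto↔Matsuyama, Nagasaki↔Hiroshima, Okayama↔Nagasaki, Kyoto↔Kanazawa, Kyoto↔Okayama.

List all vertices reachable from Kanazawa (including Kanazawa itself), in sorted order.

Start at Kanazawa.
Its neighbours: Kyoto, Nagasaki, Sapporo.
Then their neighbours: Hiroshima, Matsuyama, Okayama.
Every vertex is now reached.

Hiroshima, Kanazawa, Kyoto, Matsuyama, Nagasaki, Okayama, Sapporo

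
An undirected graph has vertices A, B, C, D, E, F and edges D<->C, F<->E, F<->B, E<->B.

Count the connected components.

3

From A: component {A}.
From B: component {B, E, F}.
From C: component {C, D}.
That's 3 components.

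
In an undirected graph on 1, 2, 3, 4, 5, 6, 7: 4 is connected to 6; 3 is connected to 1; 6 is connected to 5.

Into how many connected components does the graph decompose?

From 1: component {1, 3}.
From 2: component {2}.
From 4: component {4, 5, 6}.
From 7: component {7}.
That's 4 components.

4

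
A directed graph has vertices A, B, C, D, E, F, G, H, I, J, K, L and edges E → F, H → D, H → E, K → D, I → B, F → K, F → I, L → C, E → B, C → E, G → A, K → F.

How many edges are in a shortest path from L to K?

4

Distance 0: L.
Distance 1: C.
Distance 2: E.
Distance 3: B, F.
Distance 4: I, K — contains K.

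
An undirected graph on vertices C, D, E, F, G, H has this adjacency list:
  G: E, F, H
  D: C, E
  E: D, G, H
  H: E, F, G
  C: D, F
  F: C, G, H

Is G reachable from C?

Yes

Explore from C.
Distance 1: reach D, F.
Distance 2: reach E, G, H.
Found G.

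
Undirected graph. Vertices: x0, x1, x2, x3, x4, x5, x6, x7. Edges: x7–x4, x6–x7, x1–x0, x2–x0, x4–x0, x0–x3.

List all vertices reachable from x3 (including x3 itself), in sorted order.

x0, x1, x2, x3, x4, x6, x7

Start at x3.
Its neighbours: x0.
Then their neighbours: x1, x2, x4.
Then next layer: x7.
Then next layer: x6.
Nothing further is reachable.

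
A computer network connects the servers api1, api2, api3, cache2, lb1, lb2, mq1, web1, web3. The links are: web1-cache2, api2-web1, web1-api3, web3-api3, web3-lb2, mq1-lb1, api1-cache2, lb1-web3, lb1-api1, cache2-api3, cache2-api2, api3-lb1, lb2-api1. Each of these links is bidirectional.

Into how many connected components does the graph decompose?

From api1: component {api1, api2, api3, cache2, lb1, lb2, mq1, web1, web3}.
That's 1 component.

1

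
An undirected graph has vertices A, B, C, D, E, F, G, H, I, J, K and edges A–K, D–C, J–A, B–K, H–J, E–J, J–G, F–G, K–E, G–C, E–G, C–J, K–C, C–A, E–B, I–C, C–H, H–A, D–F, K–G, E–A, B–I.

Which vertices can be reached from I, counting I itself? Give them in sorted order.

Start at I.
Its neighbours: B, C.
Then their neighbours: A, D, E, G, H, J, K.
Then next layer: F.
Every vertex is now reached.

A, B, C, D, E, F, G, H, I, J, K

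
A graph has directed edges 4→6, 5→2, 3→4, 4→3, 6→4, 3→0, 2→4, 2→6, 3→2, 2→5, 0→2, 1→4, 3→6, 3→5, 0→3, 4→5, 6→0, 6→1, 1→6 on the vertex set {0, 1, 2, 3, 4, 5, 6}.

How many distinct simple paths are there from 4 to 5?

8

4→3→0→2→5
4→3→2→5
4→3→5
4→3→6→0→2→5
4→5
4→6→0→2→5
4→6→0→3→2→5
4→6→0→3→5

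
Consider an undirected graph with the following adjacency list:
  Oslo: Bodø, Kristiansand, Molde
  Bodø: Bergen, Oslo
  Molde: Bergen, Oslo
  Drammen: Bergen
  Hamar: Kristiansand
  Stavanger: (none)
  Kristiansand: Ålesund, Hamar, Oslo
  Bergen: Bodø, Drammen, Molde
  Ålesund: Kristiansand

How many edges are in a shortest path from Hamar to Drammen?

5

Distance 0: Hamar.
Distance 1: Kristiansand.
Distance 2: Ålesund, Oslo.
Distance 3: Bodø, Molde.
Distance 4: Bergen.
Distance 5: Drammen — contains Drammen.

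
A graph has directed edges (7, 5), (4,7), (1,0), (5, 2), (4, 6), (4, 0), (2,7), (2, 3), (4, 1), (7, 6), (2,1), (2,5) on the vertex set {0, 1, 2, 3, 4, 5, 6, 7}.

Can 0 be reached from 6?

No

6 has no outgoing edges, so nothing is reachable from it.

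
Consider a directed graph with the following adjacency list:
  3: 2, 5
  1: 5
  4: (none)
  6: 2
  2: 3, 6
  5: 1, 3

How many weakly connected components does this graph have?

From 1: component {1, 2, 3, 5, 6}.
From 4: component {4}.
That's 2 components.

2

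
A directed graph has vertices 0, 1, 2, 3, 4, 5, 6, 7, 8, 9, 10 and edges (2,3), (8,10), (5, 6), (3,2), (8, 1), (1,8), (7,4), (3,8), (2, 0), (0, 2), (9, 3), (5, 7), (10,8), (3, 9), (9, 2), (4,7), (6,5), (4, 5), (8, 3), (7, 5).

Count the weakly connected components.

2

From 0: component {0, 1, 2, 3, 8, 9, 10}.
From 4: component {4, 5, 6, 7}.
That's 2 components.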